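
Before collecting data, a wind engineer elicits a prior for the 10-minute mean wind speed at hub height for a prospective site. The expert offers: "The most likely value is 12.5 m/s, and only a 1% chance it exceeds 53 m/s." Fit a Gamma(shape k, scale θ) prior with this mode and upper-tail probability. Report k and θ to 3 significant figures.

Gamma(k,θ) with k>1 has mode (k−1)θ, so θ = 12.5/(k−1).
Need P(X < 53) = 0.99 with θ tied to k this way. Start at k = 2, θ = 12.5: P(X<53) ≈ 0.925.
Too low — raise k to concentrate. Iterating converges to k ≈ 2.97.
Then θ = 12.5/(2.97−1) ≈ 6.34.

k ≈ 2.97, θ ≈ 6.34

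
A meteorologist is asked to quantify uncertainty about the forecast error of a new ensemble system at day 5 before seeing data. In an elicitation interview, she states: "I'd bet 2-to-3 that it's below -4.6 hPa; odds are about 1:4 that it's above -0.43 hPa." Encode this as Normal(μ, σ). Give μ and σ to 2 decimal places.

For Normal(μ,σ), the p-quantile is μ + z_p·σ. Here z_{0.4} = -0.2533, z_{0.8} = 0.8416.
So -4.6 = μ − 0.2533σ and -0.43 = μ + 0.8416σ.
Subtracting: σ = (-0.43 − -4.6)/(0.8416 − (-0.2533)) = 3.81.
Then μ = -4.6 − (-0.2533)·3.81 = -3.64.

μ = -3.64, σ = 3.81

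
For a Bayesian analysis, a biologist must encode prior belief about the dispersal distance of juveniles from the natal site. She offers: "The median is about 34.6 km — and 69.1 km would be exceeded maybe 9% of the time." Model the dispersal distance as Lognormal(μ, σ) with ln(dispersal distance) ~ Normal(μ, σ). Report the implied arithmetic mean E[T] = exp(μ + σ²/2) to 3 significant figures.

E[T] ≈ 39.5 km

If T ~ Lognormal(μ,σ) then ln T ~ Normal(μ,σ), so the p-quantile of ln T is μ + z_p·σ.
ln(34.6) = 3.544 and ln(69.1) = 4.236; z_{0.5} = 0, z_{0.91} = 1.341.
σ = (4.236 − 3.544)/(1.341 − (0)) = 0.516.
μ = 3.544 − (0)·0.516 = 3.544.
E[T] = exp(μ + σ²/2) = exp(3.544 + 0.1331) = 39.5 km.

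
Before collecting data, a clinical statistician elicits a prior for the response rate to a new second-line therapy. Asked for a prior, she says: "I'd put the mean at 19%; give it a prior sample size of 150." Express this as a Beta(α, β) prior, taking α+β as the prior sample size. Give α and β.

α = 28.5, β = 121.5

Under the effective-sample-size interpretation, Beta(α, β) has prior mean α/(α+β) and prior sample size α+β.
So α+β = 150 and α/(α+β) = 0.19, giving α = 0.19·150 = 28.5 and β = 150 − 28.5 = 121.5.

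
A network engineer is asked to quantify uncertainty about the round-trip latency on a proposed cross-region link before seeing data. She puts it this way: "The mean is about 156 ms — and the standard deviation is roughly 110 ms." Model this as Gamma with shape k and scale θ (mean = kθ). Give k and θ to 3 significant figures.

For Gamma(k, scale θ): mean = kθ, variance = kθ², so CV = 1/√k.
CV = SD/mean = 110/156 = 0.7051, hence k = 1/CV² = 2.01.
Then θ = mean/k = 156/2.01 = 77.6.

k ≈ 2.01, θ ≈ 77.6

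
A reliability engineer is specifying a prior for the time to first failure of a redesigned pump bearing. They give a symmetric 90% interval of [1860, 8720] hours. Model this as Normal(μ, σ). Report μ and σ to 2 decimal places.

μ = 5290.00, σ = 2085.29

A symmetric 90% interval runs μ ± z·σ with z = 1.645.
Half-width = 3430, so σ = 3430/1.645 = 2085.29.
μ is the interval midpoint, 5290.00.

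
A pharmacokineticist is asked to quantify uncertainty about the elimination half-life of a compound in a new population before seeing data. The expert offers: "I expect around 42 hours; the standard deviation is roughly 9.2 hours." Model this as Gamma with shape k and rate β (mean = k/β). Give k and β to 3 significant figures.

k ≈ 20.8, β ≈ 0.496

For Gamma(k, rate β): mean = k/β, variance = k/β², so CV = 1/√k.
CV = SD/mean = 9.2/42 = 0.219, hence k = 1/CV² = 20.8.
Then β = k/mean = 20.8/42 = 0.496.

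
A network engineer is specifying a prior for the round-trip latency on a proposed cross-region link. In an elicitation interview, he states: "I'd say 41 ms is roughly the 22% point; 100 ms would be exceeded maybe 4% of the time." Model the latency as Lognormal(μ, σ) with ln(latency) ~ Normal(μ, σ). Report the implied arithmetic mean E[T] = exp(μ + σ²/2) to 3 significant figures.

If T ~ Lognormal(μ,σ) then ln T ~ Normal(μ,σ), so the p-quantile of ln T is μ + z_p·σ.
ln(41) = 3.714 and ln(100) = 4.605; z_{0.22} = -0.7722, z_{0.96} = 1.751.
σ = (4.605 − 3.714)/(1.751 − (-0.7722)) = 0.353.
μ = 3.714 − (-0.7722)·0.353 = 3.986.
E[T] = exp(μ + σ²/2) = exp(3.986 + 0.0624) = 57.3 ms.

E[T] ≈ 57.3 ms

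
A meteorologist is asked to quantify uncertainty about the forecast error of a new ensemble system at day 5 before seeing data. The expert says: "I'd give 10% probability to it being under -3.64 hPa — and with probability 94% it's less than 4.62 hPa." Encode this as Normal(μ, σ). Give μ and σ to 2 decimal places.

μ = 0.09, σ = 2.91

For Normal(μ,σ), the p-quantile is μ + z_p·σ. Here z_{0.1} = -1.282, z_{0.94} = 1.555.
So -3.64 = μ − 1.282σ and 4.62 = μ + 1.555σ.
Subtracting: σ = (4.62 − -3.64)/(1.555 − (-1.282)) = 2.91.
Then μ = -3.64 − (-1.282)·2.91 = 0.09.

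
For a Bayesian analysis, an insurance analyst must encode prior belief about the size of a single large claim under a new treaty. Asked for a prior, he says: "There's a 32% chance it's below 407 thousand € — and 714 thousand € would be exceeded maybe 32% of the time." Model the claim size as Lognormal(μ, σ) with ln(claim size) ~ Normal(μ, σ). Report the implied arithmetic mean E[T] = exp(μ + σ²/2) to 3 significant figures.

If T ~ Lognormal(μ,σ) then ln T ~ Normal(μ,σ), so the p-quantile of ln T is μ + z_p·σ.
ln(407) = 6.009 and ln(714) = 6.571; z_{0.32} = -0.4677, z_{0.68} = 0.4677.
σ = (6.571 − 6.009)/(0.4677 − (-0.4677)) = 0.601.
μ = 6.009 − (-0.4677)·0.601 = 6.290.
E[T] = exp(μ + σ²/2) = exp(6.290 + 0.1805) = 646 thousand €.

E[T] ≈ 646 thousand €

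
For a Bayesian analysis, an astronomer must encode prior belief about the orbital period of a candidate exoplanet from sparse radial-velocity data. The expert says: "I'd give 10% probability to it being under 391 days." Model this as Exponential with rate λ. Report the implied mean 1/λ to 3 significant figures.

P(T < 391.0) = 1 − e^(−λ·391.0) = 0.1, so λ = −ln(1−0.1)/391.0 = −ln(0.9)/391.0 = 0.000269.
Mean = 1/λ = 3710 days.

mean ≈ 3710 days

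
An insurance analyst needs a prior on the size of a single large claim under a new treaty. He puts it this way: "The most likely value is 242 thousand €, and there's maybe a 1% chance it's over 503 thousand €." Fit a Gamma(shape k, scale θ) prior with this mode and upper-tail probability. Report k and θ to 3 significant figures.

k ≈ 10.1, θ ≈ 26.6

Gamma(k,θ) with k>1 has mode (k−1)θ, so θ = 242/(k−1).
Need P(X < 503) = 0.99 with θ tied to k this way. Start at k = 2, θ = 242: P(X<503) ≈ 0.615.
Too low — raise k to concentrate. Iterating converges to k ≈ 10.1.
Then θ = 242/(10.1−1) ≈ 26.6.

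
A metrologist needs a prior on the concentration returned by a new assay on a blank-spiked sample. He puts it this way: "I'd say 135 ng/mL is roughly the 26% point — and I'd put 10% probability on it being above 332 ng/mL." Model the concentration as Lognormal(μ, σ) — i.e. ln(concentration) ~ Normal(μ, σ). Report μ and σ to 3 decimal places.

If T ~ Lognormal(μ,σ) then ln T ~ Normal(μ,σ), so the p-quantile of ln T is μ + z_p·σ.
ln(135) = 4.905 and ln(332) = 5.805; z_{0.26} = -0.6433, z_{0.9} = 1.282.
σ = (5.805 − 4.905)/(1.282 − (-0.6433)) = 0.467.
μ = 4.905 − (-0.6433)·0.467 = 5.206.

μ ≈ 5.206, σ ≈ 0.467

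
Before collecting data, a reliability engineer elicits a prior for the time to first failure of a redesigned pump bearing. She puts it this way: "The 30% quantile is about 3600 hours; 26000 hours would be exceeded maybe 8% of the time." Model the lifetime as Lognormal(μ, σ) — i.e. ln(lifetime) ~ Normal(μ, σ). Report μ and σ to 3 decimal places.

μ ≈ 8.726, σ ≈ 1.025

If T ~ Lognormal(μ,σ) then ln T ~ Normal(μ,σ), so the p-quantile of ln T is μ + z_p·σ.
ln(3600) = 8.189 and ln(26000) = 10.17; z_{0.3} = -0.5244, z_{0.92} = 1.405.
σ = (10.17 − 8.189)/(1.405 − (-0.5244)) = 1.025.
μ = 8.189 − (-0.5244)·1.025 = 8.726.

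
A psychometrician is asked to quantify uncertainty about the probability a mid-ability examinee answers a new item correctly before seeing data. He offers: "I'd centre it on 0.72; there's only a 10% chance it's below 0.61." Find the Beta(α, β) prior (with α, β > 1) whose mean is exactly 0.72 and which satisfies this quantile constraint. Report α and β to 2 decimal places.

With mean 0.72 fixed, write α = 0.72s, β = 0.28s where s = α+β.
Need P(θ < 0.61) = 0.1 under Beta(0.72s, 0.28s). Normal approximation: (q−m)/√(m(1−m)/s) ≈ z_{0.1} = -1.28, so s ≈ 0.72·0.28·(-1.28)²/(0.61−0.72)² = 27.4.
At s = 27.4: P(θ<0.61) ≈ 0.104. Adjusting to match 0.1 gives s ≈ 28.54.
So α = 0.72·28.54 ≈ 20.55, β = 0.28·28.54 ≈ 7.99.

α ≈ 20.55, β ≈ 7.99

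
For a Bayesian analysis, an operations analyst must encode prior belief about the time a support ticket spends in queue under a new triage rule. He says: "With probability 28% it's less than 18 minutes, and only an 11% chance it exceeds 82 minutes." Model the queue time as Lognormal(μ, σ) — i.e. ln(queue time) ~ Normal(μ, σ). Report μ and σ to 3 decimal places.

If T ~ Lognormal(μ,σ) then ln T ~ Normal(μ,σ), so the p-quantile of ln T is μ + z_p·σ.
ln(18) = 2.89 and ln(82) = 4.407; z_{0.28} = -0.5828, z_{0.89} = 1.227.
σ = (4.407 − 2.89)/(1.227 − (-0.5828)) = 0.838.
μ = 2.89 − (-0.5828)·0.838 = 3.379.

μ ≈ 3.379, σ ≈ 0.838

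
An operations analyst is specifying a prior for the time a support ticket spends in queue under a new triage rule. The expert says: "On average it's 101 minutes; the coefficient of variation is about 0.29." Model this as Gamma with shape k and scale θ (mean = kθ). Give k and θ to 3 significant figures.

k ≈ 11.9, θ ≈ 8.49

For Gamma(k, scale θ): mean = kθ, variance = kθ², so CV = 1/√k.
CV = 0.29, hence k = 1/CV² = 11.9.
Then θ = mean/k = 101/11.9 = 8.49.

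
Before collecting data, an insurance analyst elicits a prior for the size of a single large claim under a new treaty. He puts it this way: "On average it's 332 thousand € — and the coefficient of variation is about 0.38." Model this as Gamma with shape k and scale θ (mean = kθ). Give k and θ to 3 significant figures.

k ≈ 6.93, θ ≈ 47.9

For Gamma(k, scale θ): mean = kθ, variance = kθ², so CV = 1/√k.
CV = 0.38, hence k = 1/CV² = 6.93.
Then θ = mean/k = 332/6.93 = 47.9.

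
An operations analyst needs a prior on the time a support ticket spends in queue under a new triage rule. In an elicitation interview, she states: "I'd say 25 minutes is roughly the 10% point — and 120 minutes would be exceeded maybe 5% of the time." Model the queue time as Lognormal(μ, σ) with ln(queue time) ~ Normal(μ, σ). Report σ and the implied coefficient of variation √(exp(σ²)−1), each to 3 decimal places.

If T ~ Lognormal(μ,σ) then ln T ~ Normal(μ,σ), so the p-quantile of ln T is μ + z_p·σ.
ln(25) = 3.219 and ln(120) = 4.787; z_{0.1} = -1.282, z_{0.95} = 1.645.
σ = (4.787 − 3.219)/(1.645 − (-1.282)) = 0.536.
μ = 3.219 − (-1.282)·0.536 = 3.906.
CV = √(exp(σ²)−1) = √(exp(0.2873)−1) = 0.577.

σ ≈ 0.536, CV ≈ 0.577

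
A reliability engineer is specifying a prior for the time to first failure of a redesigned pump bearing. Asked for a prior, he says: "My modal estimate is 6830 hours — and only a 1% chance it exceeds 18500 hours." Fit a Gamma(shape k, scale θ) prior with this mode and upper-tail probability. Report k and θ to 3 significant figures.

k ≈ 5.64, θ ≈ 1470

Gamma(k,θ) with k>1 has mode (k−1)θ, so θ = 6830/(k−1).
Need P(X < 18500) = 0.99 with θ tied to k this way. Start at k = 2, θ = 6830: P(X<18500) ≈ 0.753.
Too low — raise k to concentrate. Iterating converges to k ≈ 5.64.
Then θ = 6830/(5.64−1) ≈ 1470.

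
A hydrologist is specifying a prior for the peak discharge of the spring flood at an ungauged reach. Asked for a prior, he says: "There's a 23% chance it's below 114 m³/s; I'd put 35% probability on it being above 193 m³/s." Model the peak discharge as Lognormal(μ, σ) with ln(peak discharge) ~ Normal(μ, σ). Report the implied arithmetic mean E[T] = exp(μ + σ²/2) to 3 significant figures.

E[T] ≈ 180 m³/s

If T ~ Lognormal(μ,σ) then ln T ~ Normal(μ,σ), so the p-quantile of ln T is μ + z_p·σ.
ln(114) = 4.736 and ln(193) = 5.263; z_{0.23} = -0.7388, z_{0.65} = 0.3853.
σ = (5.263 − 4.736)/(0.3853 − (-0.7388)) = 0.468.
μ = 4.736 − (-0.7388)·0.468 = 5.082.
E[T] = exp(μ + σ²/2) = exp(5.082 + 0.1097) = 180 m³/s.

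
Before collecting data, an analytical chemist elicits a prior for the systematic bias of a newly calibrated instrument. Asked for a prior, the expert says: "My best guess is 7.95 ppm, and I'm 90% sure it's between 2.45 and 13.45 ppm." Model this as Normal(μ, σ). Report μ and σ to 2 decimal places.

μ = 7.95, σ = 3.34

A symmetric 90% interval runs μ ± z·σ with z = 1.645.
Half-width = 5.5, so σ = 5.5/1.645 = 3.34.
μ is the stated best guess, 7.95.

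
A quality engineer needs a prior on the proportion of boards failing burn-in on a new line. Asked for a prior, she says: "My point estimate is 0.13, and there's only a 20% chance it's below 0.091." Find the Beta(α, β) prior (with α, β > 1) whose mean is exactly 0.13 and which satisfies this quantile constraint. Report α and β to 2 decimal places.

With mean 0.13 fixed, write α = 0.13s, β = 0.87s where s = α+β.
Need P(θ < 0.091) = 0.2 under Beta(0.13s, 0.87s). Normal approximation: (q−m)/√(m(1−m)/s) ≈ z_{0.2} = -0.842, so s ≈ 0.13·0.87·(-0.842)²/(0.091−0.13)² = 52.7.
At s = 52.7: P(θ<0.091) ≈ 0.205. Adjusting to match 0.2 gives s ≈ 54.66.
So α = 0.13·54.66 ≈ 7.11, β = 0.87·54.66 ≈ 47.55.

α ≈ 7.11, β ≈ 47.55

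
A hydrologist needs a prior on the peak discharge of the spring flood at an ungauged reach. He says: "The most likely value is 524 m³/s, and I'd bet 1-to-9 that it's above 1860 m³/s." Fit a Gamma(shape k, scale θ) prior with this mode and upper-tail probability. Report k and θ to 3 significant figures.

k ≈ 2.16, θ ≈ 450

Gamma(k,θ) with k>1 has mode (k−1)θ, so θ = 524/(k−1).
Need P(X < 1860) = 0.9 with θ tied to k this way. Start at k = 2, θ = 524: P(X<1860) ≈ 0.869.
Too low — raise k to concentrate. Iterating converges to k ≈ 2.16.
Then θ = 524/(2.16−1) ≈ 450.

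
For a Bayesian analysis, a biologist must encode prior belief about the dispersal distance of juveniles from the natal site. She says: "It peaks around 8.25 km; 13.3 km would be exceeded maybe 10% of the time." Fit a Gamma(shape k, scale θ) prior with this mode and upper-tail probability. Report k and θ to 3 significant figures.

Gamma(k,θ) with k>1 has mode (k−1)θ, so θ = 8.25/(k−1).
Need P(X < 13.3) = 0.9 with θ tied to k this way. Start at k = 2, θ = 8.25: P(X<13.3) ≈ 0.479.
Too low — raise k to concentrate. Iterating converges to k ≈ 9.25.
Then θ = 8.25/(9.25−1) ≈ 1.

k ≈ 9.25, θ ≈ 1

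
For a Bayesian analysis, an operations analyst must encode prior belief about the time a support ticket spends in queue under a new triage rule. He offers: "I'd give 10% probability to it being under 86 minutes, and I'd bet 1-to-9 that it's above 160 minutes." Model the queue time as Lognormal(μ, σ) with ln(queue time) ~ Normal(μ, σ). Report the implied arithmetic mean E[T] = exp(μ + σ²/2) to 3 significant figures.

If T ~ Lognormal(μ,σ) then ln T ~ Normal(μ,σ), so the p-quantile of ln T is μ + z_p·σ.
ln(86) = 4.454 and ln(160) = 5.075; z_{0.1} = -1.282, z_{0.9} = 1.282.
σ = (5.075 − 4.454)/(1.282 − (-1.282)) = 0.242.
μ = 4.454 − (-1.282)·0.242 = 4.765.
E[T] = exp(μ + σ²/2) = exp(4.765 + 0.0293) = 121 minutes.

E[T] ≈ 121 minutes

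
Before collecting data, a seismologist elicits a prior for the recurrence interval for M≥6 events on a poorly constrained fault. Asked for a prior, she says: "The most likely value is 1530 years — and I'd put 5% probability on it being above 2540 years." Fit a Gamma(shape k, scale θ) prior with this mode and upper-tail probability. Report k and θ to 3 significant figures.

k ≈ 11.9, θ ≈ 141

Gamma(k,θ) with k>1 has mode (k−1)θ, so θ = 1530/(k−1).
Need P(X < 2540) = 0.95 with θ tied to k this way. Start at k = 2, θ = 1530: P(X<2540) ≈ 0.494.
Too low — raise k to concentrate. Iterating converges to k ≈ 11.9.
Then θ = 1530/(11.9−1) ≈ 141.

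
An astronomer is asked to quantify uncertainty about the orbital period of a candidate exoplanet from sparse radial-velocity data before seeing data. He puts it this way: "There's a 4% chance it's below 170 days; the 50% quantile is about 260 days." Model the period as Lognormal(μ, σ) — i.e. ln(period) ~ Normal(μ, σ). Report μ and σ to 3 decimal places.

μ ≈ 5.561, σ ≈ 0.243

If T ~ Lognormal(μ,σ) then ln T ~ Normal(μ,σ), so the p-quantile of ln T is μ + z_p·σ.
ln(170) = 5.136 and ln(260) = 5.561; z_{0.04} = -1.751, z_{0.5} = 0.
σ = (5.561 − 5.136)/(0 − (-1.751)) = 0.243.
μ = 5.136 − (-1.751)·0.243 = 5.561.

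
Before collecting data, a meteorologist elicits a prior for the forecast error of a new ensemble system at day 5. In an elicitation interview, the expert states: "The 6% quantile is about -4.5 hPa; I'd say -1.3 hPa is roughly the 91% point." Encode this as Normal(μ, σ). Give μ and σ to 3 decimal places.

μ = -2.782, σ = 1.105

The p-quantile of Normal(μ,σ) is μ + z_p·σ, with z_{0.06} = -1.555 and z_{0.91} = 1.341.
Eliminate σ: μ = (z₂·x₁ − z₁·x₂)/(z₂ − z₁) = (1.341·-4.5 − (-1.555)·-1.3)/2.896 = -2.782.
Then σ = (x₂ − x₁)/(z₂ − z₁) = (-1.3 − -4.5)/2.896 = 1.105.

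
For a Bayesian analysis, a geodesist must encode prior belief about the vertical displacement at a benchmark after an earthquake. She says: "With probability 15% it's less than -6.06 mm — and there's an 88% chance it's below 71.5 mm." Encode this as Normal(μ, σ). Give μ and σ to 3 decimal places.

The p-quantile of Normal(μ,σ) is μ + z_p·σ, with z_{0.15} = -1.036 and z_{0.88} = 1.175.
Eliminate σ: μ = (z₂·x₁ − z₁·x₂)/(z₂ − z₁) = (1.175·-6.06 − (-1.036)·71.5)/2.211 = 30.290.
Then σ = (x₂ − x₁)/(z₂ − z₁) = (71.5 − -6.06)/2.211 = 35.072.

μ = 30.290, σ = 35.072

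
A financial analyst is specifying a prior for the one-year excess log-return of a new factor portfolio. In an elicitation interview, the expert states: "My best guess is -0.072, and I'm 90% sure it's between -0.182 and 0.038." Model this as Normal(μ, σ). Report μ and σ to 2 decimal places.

μ = -0.07, σ = 0.07

A symmetric 90% interval runs μ ± z·σ with z = 1.645.
Half-width = 0.11, so σ = 0.11/1.645 = 0.07.
μ is the stated best guess, -0.07.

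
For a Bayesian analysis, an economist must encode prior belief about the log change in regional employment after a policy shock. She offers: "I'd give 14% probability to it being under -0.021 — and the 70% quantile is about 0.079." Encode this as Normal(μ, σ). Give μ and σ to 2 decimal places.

μ = 0.05, σ = 0.06

The p-quantile of Normal(μ,σ) is μ + z_p·σ, with z_{0.14} = -1.08 and z_{0.7} = 0.5244.
Eliminate σ: μ = (z₂·x₁ − z₁·x₂)/(z₂ − z₁) = (0.5244·-0.021 − (-1.08)·0.079)/1.605 = 0.05.
Then σ = (x₂ − x₁)/(z₂ − z₁) = (0.079 − -0.021)/1.605 = 0.06.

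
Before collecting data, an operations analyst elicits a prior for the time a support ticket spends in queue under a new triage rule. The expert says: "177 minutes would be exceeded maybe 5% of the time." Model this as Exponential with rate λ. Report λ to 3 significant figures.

λ ≈ 0.0169

P(T > 177.0) = e^(−λ·177.0) = 0.05, so λ = −ln(0.05)/177.0 = 0.0169.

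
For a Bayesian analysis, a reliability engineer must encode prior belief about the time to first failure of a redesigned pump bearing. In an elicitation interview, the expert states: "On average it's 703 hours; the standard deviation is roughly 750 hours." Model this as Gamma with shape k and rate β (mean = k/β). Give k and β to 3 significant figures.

k ≈ 0.879, β ≈ 0.00125

For Gamma(k, rate β): mean = k/β, variance = k/β², so CV = 1/√k.
CV = SD/mean = 750/703 = 1.067, hence k = 1/CV² = 0.879.
Then β = k/mean = 0.879/703 = 0.00125.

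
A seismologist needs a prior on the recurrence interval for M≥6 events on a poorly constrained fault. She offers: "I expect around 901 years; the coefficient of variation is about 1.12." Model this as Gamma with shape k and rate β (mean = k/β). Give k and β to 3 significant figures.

For Gamma(k, rate β): mean = k/β, variance = k/β², so CV = 1/√k.
CV = 1.12, hence k = 1/CV² = 0.797.
Then β = k/mean = 0.797/901 = 0.000885.

k ≈ 0.797, β ≈ 0.000885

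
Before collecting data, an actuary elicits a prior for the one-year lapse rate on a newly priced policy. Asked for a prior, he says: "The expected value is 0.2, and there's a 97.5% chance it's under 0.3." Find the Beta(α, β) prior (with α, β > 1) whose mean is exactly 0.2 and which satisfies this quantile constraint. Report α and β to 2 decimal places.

With mean 0.2 fixed, write α = 0.2s, β = 0.8s where s = α+β.
Need P(θ < 0.3) = 0.975 under Beta(0.2s, 0.8s). Normal approximation: (q−m)/√(m(1−m)/s) ≈ z_{0.975} = 1.96, so s ≈ 0.2·0.8·(1.96)²/(0.3−0.2)² = 61.5.
At s = 61.5: P(θ<0.3) ≈ 0.967. Adjusting to match 0.975 gives s ≈ 70.80.
So α = 0.2·70.80 ≈ 14.16, β = 0.8·70.80 ≈ 56.64.

α ≈ 14.16, β ≈ 56.64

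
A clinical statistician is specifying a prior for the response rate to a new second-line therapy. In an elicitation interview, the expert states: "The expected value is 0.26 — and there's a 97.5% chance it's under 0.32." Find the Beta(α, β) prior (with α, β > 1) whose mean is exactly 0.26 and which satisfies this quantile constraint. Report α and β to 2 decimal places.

α ≈ 56.85, β ≈ 161.81

With mean 0.26 fixed, write α = 0.26s, β = 0.74s where s = α+β.
Need P(θ < 0.32) = 0.975 under Beta(0.26s, 0.74s). Normal approximation: (q−m)/√(m(1−m)/s) ≈ z_{0.975} = 1.96, so s ≈ 0.26·0.74·(1.96)²/(0.32−0.26)² = 205.3.
At s = 205.3: P(θ<0.32) ≈ 0.971. Adjusting to match 0.975 gives s ≈ 218.67.
So α = 0.26·218.67 ≈ 56.85, β = 0.74·218.67 ≈ 161.81.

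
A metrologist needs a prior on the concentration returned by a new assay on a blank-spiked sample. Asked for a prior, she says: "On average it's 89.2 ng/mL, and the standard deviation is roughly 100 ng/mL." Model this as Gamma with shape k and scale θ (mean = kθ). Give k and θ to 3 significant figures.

k ≈ 0.796, θ ≈ 112

For Gamma(k, scale θ): mean = kθ, variance = kθ², so CV = 1/√k.
CV = SD/mean = 100/89.2 = 1.121, hence k = 1/CV² = 0.796.
Then θ = mean/k = 89.2/0.796 = 112.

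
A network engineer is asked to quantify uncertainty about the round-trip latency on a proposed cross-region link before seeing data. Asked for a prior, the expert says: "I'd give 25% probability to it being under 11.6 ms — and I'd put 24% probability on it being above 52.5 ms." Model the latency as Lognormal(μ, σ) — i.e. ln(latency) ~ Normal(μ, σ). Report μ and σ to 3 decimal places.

μ ≈ 3.189, σ ≈ 1.093

If T ~ Lognormal(μ,σ) then ln T ~ Normal(μ,σ), so the p-quantile of ln T is μ + z_p·σ.
ln(11.6) = 2.451 and ln(52.5) = 3.961; z_{0.25} = -0.6745, z_{0.76} = 0.7063.
σ = (3.961 − 2.451)/(0.7063 − (-0.6745)) = 1.093.
μ = 2.451 − (-0.6745)·1.093 = 3.189.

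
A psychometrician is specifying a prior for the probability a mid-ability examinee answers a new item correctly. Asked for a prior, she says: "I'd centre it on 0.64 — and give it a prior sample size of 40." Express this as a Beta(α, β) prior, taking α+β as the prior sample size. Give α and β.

Under the effective-sample-size interpretation, Beta(α, β) has prior mean α/(α+β) and prior sample size α+β.
So α+β = 40 and α/(α+β) = 0.64, giving α = 0.64·40 = 25.6 and β = 40 − 25.6 = 14.4.

α = 25.6, β = 14.4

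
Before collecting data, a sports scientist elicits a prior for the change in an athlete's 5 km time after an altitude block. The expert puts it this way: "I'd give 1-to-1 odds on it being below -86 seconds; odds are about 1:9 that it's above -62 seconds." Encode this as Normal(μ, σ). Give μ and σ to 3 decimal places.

The p-quantile of Normal(μ,σ) is μ + z_p·σ, with z_{0.5} = 0 and z_{0.9} = 1.282.
Eliminate σ: μ = (z₂·x₁ − z₁·x₂)/(z₂ − z₁) = (1.282·-86 − (0)·-62)/1.282 = -86.000.
Then σ = (x₂ − x₁)/(z₂ − z₁) = (-62 − -86)/1.282 = 18.727.

μ = -86.000, σ = 18.727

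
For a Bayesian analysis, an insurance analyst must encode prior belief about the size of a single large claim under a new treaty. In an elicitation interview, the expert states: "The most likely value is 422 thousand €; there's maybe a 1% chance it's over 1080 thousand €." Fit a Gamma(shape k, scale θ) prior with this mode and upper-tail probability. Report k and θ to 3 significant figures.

Gamma(k,θ) with k>1 has mode (k−1)θ, so θ = 422/(k−1).
Need P(X < 1080) = 0.99 with θ tied to k this way. Start at k = 2, θ = 422: P(X<1080) ≈ 0.725.
Too low — raise k to concentrate. Iterating converges to k ≈ 6.29.
Then θ = 422/(6.29−1) ≈ 79.8.

k ≈ 6.29, θ ≈ 79.8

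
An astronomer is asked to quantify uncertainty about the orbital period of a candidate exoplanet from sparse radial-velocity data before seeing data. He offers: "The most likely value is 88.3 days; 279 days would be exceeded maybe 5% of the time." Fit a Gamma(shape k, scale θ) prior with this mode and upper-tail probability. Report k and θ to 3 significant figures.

Gamma(k,θ) with k>1 has mode (k−1)θ, so θ = 88.3/(k−1).
Need P(X < 279) = 0.95 with θ tied to k this way. Start at k = 2, θ = 88.3: P(X<279) ≈ 0.823.
Too low — raise k to concentrate. Iterating converges to k ≈ 2.99.
Then θ = 88.3/(2.99−1) ≈ 44.5.

k ≈ 2.99, θ ≈ 44.5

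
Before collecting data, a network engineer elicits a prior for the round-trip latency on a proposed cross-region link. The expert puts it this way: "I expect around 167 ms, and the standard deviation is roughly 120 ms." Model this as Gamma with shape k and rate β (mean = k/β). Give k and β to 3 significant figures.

k ≈ 1.94, β ≈ 0.0116

For Gamma(k, rate β): mean = k/β, variance = k/β², so CV = 1/√k.
CV = SD/mean = 120/167 = 0.7186, hence k = 1/CV² = 1.94.
Then β = k/mean = 1.94/167 = 0.0116.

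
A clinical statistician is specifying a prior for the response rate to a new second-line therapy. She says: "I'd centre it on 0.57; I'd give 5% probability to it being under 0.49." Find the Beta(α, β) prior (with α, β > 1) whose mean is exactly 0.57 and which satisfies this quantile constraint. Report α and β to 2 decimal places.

α ≈ 59.70, β ≈ 45.04

With mean 0.57 fixed, write α = 0.57s, β = 0.43s where s = α+β.
Need P(θ < 0.49) = 0.05 under Beta(0.57s, 0.43s). Normal approximation: (q−m)/√(m(1−m)/s) ≈ z_{0.05} = -1.64, so s ≈ 0.57·0.43·(-1.64)²/(0.49−0.57)² = 103.6.
At s = 103.6: P(θ<0.49) ≈ 0.051. Adjusting to match 0.05 gives s ≈ 104.74.
So α = 0.57·104.74 ≈ 59.70, β = 0.43·104.74 ≈ 45.04.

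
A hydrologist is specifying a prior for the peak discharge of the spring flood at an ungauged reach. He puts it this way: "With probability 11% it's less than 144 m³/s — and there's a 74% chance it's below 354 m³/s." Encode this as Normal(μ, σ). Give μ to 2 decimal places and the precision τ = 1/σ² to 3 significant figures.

For Normal(μ,σ), the p-quantile is μ + z_p·σ. Here z_{0.11} = -1.227, z_{0.74} = 0.6433.
So 144 = μ − 1.227σ and 354 = μ + 0.6433σ.
Subtracting: σ = (354 − 144)/(0.6433 − (-1.227)) = 112.31.
Then μ = 144 − (-1.227)·112.31 = 281.75.
Precision τ = 1/σ² = 1/112.3² = 7.93e-05.

μ = 281.75, τ = 7.93e-05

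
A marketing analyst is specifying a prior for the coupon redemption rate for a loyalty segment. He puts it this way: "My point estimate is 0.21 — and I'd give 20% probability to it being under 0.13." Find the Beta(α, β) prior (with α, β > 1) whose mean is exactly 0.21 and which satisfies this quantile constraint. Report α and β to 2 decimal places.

With mean 0.21 fixed, write α = 0.21s, β = 0.79s where s = α+β.
Need P(θ < 0.13) = 0.2 under Beta(0.21s, 0.79s). Normal approximation: (q−m)/√(m(1−m)/s) ≈ z_{0.2} = -0.842, so s ≈ 0.21·0.79·(-0.842)²/(0.13−0.21)² = 18.4.
At s = 18.4: P(θ<0.13) ≈ 0.206. Adjusting to match 0.2 gives s ≈ 19.05.
So α = 0.21·19.05 ≈ 4.00, β = 0.79·19.05 ≈ 15.05.

α ≈ 4.00, β ≈ 15.05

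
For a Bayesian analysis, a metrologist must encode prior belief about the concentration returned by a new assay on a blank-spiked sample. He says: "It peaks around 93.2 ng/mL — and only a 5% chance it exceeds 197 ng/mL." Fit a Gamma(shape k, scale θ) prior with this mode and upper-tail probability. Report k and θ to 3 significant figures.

Gamma(k,θ) with k>1 has mode (k−1)θ, so θ = 93.2/(k−1).
Need P(X < 197) = 0.95 with θ tied to k this way. Start at k = 2, θ = 93.2: P(X<197) ≈ 0.624.
Too low — raise k to concentrate. Iterating converges to k ≈ 5.93.
Then θ = 93.2/(5.93−1) ≈ 18.9.

k ≈ 5.93, θ ≈ 18.9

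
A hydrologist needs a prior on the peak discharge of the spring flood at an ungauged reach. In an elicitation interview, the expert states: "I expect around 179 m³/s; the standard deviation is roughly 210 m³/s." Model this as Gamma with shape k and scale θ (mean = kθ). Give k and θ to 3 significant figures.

For Gamma(k, scale θ): mean = kθ, variance = kθ², so CV = 1/√k.
CV = SD/mean = 210/179 = 1.173, hence k = 1/CV² = 0.727.
Then θ = mean/k = 179/0.727 = 246.

k ≈ 0.727, θ ≈ 246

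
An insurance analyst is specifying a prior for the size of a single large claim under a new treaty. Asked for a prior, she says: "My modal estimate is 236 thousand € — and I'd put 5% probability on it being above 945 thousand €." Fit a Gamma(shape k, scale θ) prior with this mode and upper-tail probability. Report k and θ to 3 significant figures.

k ≈ 2.31, θ ≈ 181

Gamma(k,θ) with k>1 has mode (k−1)θ, so θ = 236/(k−1).
Need P(X < 945) = 0.95 with θ tied to k this way. Start at k = 2, θ = 236: P(X<945) ≈ 0.909.
Too low — raise k to concentrate. Iterating converges to k ≈ 2.31.
Then θ = 236/(2.31−1) ≈ 181.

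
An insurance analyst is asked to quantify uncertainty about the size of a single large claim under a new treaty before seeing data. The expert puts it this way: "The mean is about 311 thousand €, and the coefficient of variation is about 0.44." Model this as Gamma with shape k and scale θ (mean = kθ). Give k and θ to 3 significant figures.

k ≈ 5.17, θ ≈ 60.2

For Gamma(k, scale θ): mean = kθ, variance = kθ², so CV = 1/√k.
CV = 0.44, hence k = 1/CV² = 5.17.
Then θ = mean/k = 311/5.17 = 60.2.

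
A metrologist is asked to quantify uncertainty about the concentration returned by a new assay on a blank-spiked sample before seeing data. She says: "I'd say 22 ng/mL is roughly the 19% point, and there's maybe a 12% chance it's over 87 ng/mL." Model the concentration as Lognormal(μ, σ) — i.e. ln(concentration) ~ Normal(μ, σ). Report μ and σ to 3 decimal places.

μ ≈ 3.679, σ ≈ 0.670

If T ~ Lognormal(μ,σ) then ln T ~ Normal(μ,σ), so the p-quantile of ln T is μ + z_p·σ.
ln(22) = 3.091 and ln(87) = 4.466; z_{0.19} = -0.8779, z_{0.88} = 1.175.
σ = (4.466 − 3.091)/(1.175 − (-0.8779)) = 0.670.
μ = 3.091 − (-0.8779)·0.670 = 3.679.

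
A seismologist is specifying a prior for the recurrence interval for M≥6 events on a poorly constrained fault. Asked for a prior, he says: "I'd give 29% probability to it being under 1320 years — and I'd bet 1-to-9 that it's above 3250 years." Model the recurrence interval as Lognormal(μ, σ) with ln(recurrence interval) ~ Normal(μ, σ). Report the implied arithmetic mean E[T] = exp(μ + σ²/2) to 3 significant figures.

If T ~ Lognormal(μ,σ) then ln T ~ Normal(μ,σ), so the p-quantile of ln T is μ + z_p·σ.
ln(1320) = 7.185 and ln(3250) = 8.086; z_{0.29} = -0.5534, z_{0.9} = 1.282.
σ = (8.086 − 7.185)/(1.282 − (-0.5534)) = 0.491.
μ = 7.185 − (-0.5534)·0.491 = 7.457.
E[T] = exp(μ + σ²/2) = exp(7.457 + 0.1206) = 1950 years.

E[T] ≈ 1950 years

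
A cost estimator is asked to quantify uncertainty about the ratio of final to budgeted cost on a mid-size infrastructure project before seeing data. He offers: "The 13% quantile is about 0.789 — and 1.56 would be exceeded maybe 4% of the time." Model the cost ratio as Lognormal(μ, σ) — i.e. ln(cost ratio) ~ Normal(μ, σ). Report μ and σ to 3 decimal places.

μ ≈ 0.030, σ ≈ 0.237

If T ~ Lognormal(μ,σ) then ln T ~ Normal(μ,σ), so the p-quantile of ln T is μ + z_p·σ.
ln(0.789) = -0.237 and ln(1.56) = 0.4447; z_{0.13} = -1.126, z_{0.96} = 1.751.
σ = (0.4447 − -0.237)/(1.751 − (-1.126)) = 0.237.
μ = -0.237 − (-1.126)·0.237 = 0.030.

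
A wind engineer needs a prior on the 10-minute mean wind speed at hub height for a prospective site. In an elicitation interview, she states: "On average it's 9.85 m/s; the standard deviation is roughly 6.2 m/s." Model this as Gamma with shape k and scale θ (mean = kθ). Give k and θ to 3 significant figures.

k ≈ 2.52, θ ≈ 3.9

For Gamma(k, scale θ): mean = kθ, variance = kθ², so CV = 1/√k.
CV = SD/mean = 6.2/9.85 = 0.6294, hence k = 1/CV² = 2.52.
Then θ = mean/k = 9.85/2.52 = 3.9.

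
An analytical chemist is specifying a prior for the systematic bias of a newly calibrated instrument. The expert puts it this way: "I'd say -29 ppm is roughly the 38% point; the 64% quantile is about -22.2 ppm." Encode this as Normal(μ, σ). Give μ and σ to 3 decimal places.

μ = -25.871, σ = 10.242

For Normal(μ,σ), the p-quantile is μ + z_p·σ. Here z_{0.38} = -0.3055, z_{0.64} = 0.3585.
So -29 = μ − 0.3055σ and -22.2 = μ + 0.3585σ.
Subtracting: σ = (-22.2 − -29)/(0.3585 − (-0.3055)) = 10.242.
Then μ = -29 − (-0.3055)·10.242 = -25.871.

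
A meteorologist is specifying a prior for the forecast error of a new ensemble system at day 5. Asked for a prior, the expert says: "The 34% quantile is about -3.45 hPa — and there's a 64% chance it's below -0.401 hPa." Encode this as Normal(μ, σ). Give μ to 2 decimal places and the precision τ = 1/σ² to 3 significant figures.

For Normal(μ,σ), the p-quantile is μ + z_p·σ. Here z_{0.34} = -0.4125, z_{0.64} = 0.3585.
So -3.45 = μ − 0.4125σ and -0.401 = μ + 0.3585σ.
Subtracting: σ = (-0.401 − -3.45)/(0.3585 − (-0.4125)) = 3.96.
Then μ = -3.45 − (-0.4125)·3.96 = -1.82.
Precision τ = 1/σ² = 1/3.955² = 0.0639.

μ = -1.82, τ = 0.0639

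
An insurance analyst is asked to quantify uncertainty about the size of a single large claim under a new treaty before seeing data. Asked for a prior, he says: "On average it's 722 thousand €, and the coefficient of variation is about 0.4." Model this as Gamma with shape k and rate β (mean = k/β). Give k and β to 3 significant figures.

For Gamma(k, rate β): mean = k/β, variance = k/β², so CV = 1/√k.
CV = 0.4, hence k = 1/CV² = 6.25.
Then β = k/mean = 6.25/722 = 0.00866.

k ≈ 6.25, β ≈ 0.00866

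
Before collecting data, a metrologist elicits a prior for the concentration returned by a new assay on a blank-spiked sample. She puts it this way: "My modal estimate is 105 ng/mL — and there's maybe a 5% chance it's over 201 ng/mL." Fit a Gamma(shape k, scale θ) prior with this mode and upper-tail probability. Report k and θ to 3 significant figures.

k ≈ 7.59, θ ≈ 15.9

Gamma(k,θ) with k>1 has mode (k−1)θ, so θ = 105/(k−1).
Need P(X < 201) = 0.95 with θ tied to k this way. Start at k = 2, θ = 105: P(X<201) ≈ 0.570.
Too low — raise k to concentrate. Iterating converges to k ≈ 7.59.
Then θ = 105/(7.59−1) ≈ 15.9.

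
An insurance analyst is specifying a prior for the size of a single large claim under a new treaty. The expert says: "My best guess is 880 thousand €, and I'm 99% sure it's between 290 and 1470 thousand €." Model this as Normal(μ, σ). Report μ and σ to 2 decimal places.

μ = 880.00, σ = 229.05

A symmetric 99% interval runs μ ± z·σ with z = 2.576.
Half-width = 590, so σ = 590/2.576 = 229.05.
μ is the stated best guess, 880.00.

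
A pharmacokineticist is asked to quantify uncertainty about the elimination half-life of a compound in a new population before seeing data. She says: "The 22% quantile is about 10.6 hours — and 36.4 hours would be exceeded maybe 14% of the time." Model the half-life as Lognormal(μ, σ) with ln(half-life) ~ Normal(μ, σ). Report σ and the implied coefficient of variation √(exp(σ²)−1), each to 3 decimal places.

If T ~ Lognormal(μ,σ) then ln T ~ Normal(μ,σ), so the p-quantile of ln T is μ + z_p·σ.
ln(10.6) = 2.361 and ln(36.4) = 3.595; z_{0.22} = -0.7722, z_{0.86} = 1.08.
σ = (3.595 − 2.361)/(1.08 − (-0.7722)) = 0.666.
μ = 2.361 − (-0.7722)·0.666 = 2.875.
CV = √(exp(σ²)−1) = √(exp(0.4435)−1) = 0.747.

σ ≈ 0.666, CV ≈ 0.747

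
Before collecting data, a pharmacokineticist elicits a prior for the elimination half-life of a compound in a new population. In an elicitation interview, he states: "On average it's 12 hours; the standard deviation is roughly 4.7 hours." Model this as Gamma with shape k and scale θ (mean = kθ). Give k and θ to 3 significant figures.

k ≈ 6.52, θ ≈ 1.84

For Gamma(k, scale θ): mean = kθ, variance = kθ², so CV = 1/√k.
CV = SD/mean = 4.7/12 = 0.3917, hence k = 1/CV² = 6.52.
Then θ = mean/k = 12/6.52 = 1.84.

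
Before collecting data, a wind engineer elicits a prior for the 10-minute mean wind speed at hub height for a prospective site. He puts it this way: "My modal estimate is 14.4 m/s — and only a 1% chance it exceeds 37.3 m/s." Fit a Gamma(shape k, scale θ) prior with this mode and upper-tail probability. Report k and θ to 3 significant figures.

Gamma(k,θ) with k>1 has mode (k−1)θ, so θ = 14.4/(k−1).
Need P(X < 37.3) = 0.99 with θ tied to k this way. Start at k = 2, θ = 14.4: P(X<37.3) ≈ 0.731.
Too low — raise k to concentrate. Iterating converges to k ≈ 6.14.
Then θ = 14.4/(6.14−1) ≈ 2.8.

k ≈ 6.14, θ ≈ 2.8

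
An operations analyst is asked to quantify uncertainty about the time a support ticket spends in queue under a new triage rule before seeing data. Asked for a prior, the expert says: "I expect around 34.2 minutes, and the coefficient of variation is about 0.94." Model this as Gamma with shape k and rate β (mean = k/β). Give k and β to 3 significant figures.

For Gamma(k, rate β): mean = k/β, variance = k/β², so CV = 1/√k.
CV = 0.94, hence k = 1/CV² = 1.13.
Then β = k/mean = 1.13/34.2 = 0.0331.

k ≈ 1.13, β ≈ 0.0331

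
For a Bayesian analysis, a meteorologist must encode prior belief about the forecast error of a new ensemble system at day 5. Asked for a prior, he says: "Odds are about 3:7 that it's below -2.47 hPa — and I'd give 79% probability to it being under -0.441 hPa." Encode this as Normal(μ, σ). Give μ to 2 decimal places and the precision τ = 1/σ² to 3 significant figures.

The p-quantile of Normal(μ,σ) is μ + z_p·σ, with z_{0.3} = -0.5244 and z_{0.79} = 0.8064.
Eliminate σ: μ = (z₂·x₁ − z₁·x₂)/(z₂ − z₁) = (0.8064·-2.47 − (-0.5244)·-0.441)/1.331 = -1.67.
Then σ = (x₂ − x₁)/(z₂ − z₁) = (-0.441 − -2.47)/1.331 = 1.52.
Precision τ = 1/σ² = 1/1.525² = 0.43.

μ = -1.67, τ = 0.43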